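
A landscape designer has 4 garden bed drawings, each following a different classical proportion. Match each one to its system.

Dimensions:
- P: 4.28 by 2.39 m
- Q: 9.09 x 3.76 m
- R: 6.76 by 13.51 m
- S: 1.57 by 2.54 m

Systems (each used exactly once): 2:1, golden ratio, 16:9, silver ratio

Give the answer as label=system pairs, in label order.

P=16:9, Q=silver ratio, R=2:1, S=golden ratio

Ratios: P ≈ 1.791; Q ≈ 2.418; R ≈ 1.999; S ≈ 1.618.
Targets: 2:1 ≈ 2.000; golden ratio ≈ 1.618; 16:9 ≈ 1.778; silver ratio ≈ 2.414.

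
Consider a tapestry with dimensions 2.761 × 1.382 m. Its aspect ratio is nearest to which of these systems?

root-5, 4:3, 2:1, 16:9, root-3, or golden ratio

2:1

2.761/1.382 ≈ 1.998. Nearest candidates are 2:1 (2.000, off by 0.002) and 16:9 (1.778, off by 0.220).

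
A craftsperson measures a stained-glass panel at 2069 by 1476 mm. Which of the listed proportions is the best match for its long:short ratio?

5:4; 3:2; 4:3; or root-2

Ratio = 2069 / 1476 ≈ 1.402.
Distances: 5:4 1.250 (Δ 0.152); 3:2 1.500 (Δ 0.098); 4:3 1.333 (Δ 0.069); root-2 1.414 (Δ 0.012).

root-2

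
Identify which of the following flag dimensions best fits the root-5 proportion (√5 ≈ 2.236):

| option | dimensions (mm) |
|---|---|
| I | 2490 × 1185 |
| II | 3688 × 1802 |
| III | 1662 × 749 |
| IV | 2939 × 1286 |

Ratios (long/short): I ≈ 2.101; II ≈ 2.047; III ≈ 2.219; IV ≈ 2.285.
root-5 ≈ 2.236; option III is nearest (Δ 0.017).

III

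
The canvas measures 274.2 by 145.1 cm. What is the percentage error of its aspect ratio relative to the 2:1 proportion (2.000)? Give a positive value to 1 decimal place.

Ratio = 274.2 / 145.1 ≈ 1.8897.
Ideal 2:1 = 2.0000. |1.8897 − 2.0000| / 2.0000 ≈ 5.52% → 5.5%.

5.5%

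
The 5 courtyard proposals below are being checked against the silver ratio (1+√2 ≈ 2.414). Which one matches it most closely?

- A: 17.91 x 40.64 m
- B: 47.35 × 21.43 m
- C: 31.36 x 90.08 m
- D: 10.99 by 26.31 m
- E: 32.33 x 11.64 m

D

Ratios (long/short): A ≈ 2.269; B ≈ 2.210; C ≈ 2.872; D ≈ 2.394; E ≈ 2.777.
silver ratio ≈ 2.414; option D is nearest (Δ 0.020).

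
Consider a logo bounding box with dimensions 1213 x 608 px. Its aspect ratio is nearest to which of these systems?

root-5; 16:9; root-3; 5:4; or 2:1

2:1

Ratio = 1213 / 608 ≈ 1.995.
Distances: root-5 2.236 (Δ 0.241); 16:9 1.778 (Δ 0.217); root-3 1.732 (Δ 0.263); 5:4 1.250 (Δ 0.745); 2:1 2.000 (Δ 0.005).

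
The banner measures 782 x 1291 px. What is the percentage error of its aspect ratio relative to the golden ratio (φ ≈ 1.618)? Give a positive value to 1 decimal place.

Ratio = 1291 / 782 ≈ 1.6509.
Ideal golden ratio ≈ 1.6180. |1.6509 − 1.6180| / 1.6180 ≈ 2.03% → 2.0%.

2.0%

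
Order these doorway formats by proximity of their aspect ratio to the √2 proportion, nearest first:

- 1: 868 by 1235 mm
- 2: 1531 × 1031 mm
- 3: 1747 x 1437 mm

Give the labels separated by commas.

1, 2, 3

1: 1235/868 ≈ 1.423 → |1.423 − 1.414| = 0.009
2: 1531/1031 ≈ 1.485 → |1.485 − 1.414| = 0.071
3: 1747/1437 ≈ 1.216 → |1.216 − 1.414| = 0.198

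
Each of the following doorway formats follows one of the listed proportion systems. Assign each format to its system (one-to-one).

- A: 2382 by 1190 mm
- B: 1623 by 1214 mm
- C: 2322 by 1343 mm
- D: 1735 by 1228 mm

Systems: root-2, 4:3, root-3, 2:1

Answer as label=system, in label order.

Ratios: A ≈ 2.002; B ≈ 1.337; C ≈ 1.729; D ≈ 1.413.
Targets: root-2 ≈ 1.414; 4:3 ≈ 1.333; root-3 ≈ 1.732; 2:1 ≈ 2.000.

A=2:1, B=4:3, C=root-3, D=root-2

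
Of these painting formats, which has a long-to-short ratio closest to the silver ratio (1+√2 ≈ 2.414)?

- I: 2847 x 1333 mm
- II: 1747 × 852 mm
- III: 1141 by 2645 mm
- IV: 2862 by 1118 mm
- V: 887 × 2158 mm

Ratios (long/short): I ≈ 2.136; II ≈ 2.050; III ≈ 2.318; IV ≈ 2.560; V ≈ 2.433.
silver ratio ≈ 2.414; option V is nearest (Δ 0.019).

V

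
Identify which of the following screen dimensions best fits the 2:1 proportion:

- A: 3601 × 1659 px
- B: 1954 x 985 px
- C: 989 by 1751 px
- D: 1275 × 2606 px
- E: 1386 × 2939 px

B

Ratios (long/short): A ≈ 2.171; B ≈ 1.984; C ≈ 1.770; D ≈ 2.044; E ≈ 2.120.
2:1 ≈ 2.000; option B is nearest (Δ 0.016).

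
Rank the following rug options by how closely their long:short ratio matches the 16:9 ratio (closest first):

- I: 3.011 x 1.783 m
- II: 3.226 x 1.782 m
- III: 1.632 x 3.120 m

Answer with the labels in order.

II, I, III

Ratios: I = 3.011 / 1.783 ≈ 1.689; II = 3.226 / 1.782 ≈ 1.810; III = 3.120 / 1.632 ≈ 1.912.
|Δ from 1.778|: I 0.089; II 0.032; III 0.134.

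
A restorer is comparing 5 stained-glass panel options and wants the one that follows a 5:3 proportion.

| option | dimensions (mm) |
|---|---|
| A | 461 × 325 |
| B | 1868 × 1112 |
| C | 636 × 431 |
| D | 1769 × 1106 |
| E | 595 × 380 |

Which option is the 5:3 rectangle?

B

Ratios (long/short): A ≈ 1.418; B ≈ 1.680; C ≈ 1.476; D ≈ 1.599; E ≈ 1.566.
5:3 ≈ 1.667; option B is nearest (Δ 0.013).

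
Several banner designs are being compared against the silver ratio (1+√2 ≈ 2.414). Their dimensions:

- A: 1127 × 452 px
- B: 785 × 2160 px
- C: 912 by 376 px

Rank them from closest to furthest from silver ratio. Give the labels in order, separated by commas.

C, A, B

Ratios: A = 1127 / 452 ≈ 2.493; B = 2160 / 785 ≈ 2.752; C = 912 / 376 ≈ 2.426.
|Δ from 2.414|: A 0.079; B 0.338; C 0.012.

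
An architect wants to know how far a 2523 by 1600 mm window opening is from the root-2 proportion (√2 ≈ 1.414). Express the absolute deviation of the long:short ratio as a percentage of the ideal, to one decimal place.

11.5%

Ratio = 2523 / 1600 ≈ 1.5769.
Ideal root-2 ≈ 1.4142. |1.5769 − 1.4142| / 1.4142 ≈ 11.50% → 11.5%.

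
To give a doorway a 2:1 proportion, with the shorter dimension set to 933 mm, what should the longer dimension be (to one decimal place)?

2:1 = 2.00000.
Longer side = 933 × 2.00000 ≈ 1866.000 → 1866.0 mm.

1866.0 mm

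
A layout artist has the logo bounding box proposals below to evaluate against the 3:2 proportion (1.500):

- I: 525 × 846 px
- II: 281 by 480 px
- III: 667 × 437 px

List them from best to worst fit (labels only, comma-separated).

I: 846/525 ≈ 1.611 → |1.611 − 1.500| = 0.111
II: 480/281 ≈ 1.708 → |1.708 − 1.500| = 0.208
III: 667/437 ≈ 1.526 → |1.526 − 1.500| = 0.026

III, I, II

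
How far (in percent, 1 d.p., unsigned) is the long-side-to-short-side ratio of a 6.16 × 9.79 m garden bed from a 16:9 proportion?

10.6%

Ratio = 9.79 / 6.16 ≈ 1.5893.
Ideal 16:9 ≈ 1.7778. |1.5893 − 1.7778| / 1.7778 ≈ 10.60% → 10.6%.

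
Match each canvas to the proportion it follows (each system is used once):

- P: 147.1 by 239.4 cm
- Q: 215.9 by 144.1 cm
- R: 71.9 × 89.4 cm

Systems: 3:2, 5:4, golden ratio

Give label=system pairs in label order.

P=golden ratio, Q=3:2, R=5:4

Ratios: P ≈ 1.627; Q ≈ 1.498; R ≈ 1.243.
Targets: 3:2 ≈ 1.500; 5:4 ≈ 1.250; golden ratio ≈ 1.618.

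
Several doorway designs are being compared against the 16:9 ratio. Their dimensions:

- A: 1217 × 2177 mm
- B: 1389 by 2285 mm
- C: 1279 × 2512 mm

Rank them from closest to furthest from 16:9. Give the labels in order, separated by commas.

A, B, C

A: 2177/1217 ≈ 1.789 → |1.789 − 1.778| = 0.011
B: 2285/1389 ≈ 1.645 → |1.645 − 1.778| = 0.133
C: 2512/1279 ≈ 1.964 → |1.964 − 1.778| = 0.186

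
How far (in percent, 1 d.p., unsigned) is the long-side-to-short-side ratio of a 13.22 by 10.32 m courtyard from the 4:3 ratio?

Ratio = 13.22 / 10.32 ≈ 1.2810.
Ideal 4:3 ≈ 1.3333. |1.2810 − 1.3333| / 1.3333 ≈ 3.92% → 3.9%.

3.9%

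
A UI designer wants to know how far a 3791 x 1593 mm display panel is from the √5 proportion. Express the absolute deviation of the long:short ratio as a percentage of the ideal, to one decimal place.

Ratio = 3791 / 1593 ≈ 2.3798.
Ideal root-5 ≈ 2.2361. |2.3798 − 2.2361| / 2.2361 ≈ 6.43% → 6.4%.

6.4%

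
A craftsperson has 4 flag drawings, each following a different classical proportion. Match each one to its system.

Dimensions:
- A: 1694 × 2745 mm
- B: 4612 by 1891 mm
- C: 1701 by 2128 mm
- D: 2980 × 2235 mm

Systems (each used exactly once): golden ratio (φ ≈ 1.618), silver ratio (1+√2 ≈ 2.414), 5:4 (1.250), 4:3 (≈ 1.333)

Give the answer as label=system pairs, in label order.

A=golden ratio, B=silver ratio, C=5:4, D=4:3

Ratios: A ≈ 1.620; B ≈ 2.439; C ≈ 1.251; D ≈ 1.333.
Targets: golden ratio ≈ 1.618; silver ratio ≈ 2.414; 5:4 ≈ 1.250; 4:3 ≈ 1.333.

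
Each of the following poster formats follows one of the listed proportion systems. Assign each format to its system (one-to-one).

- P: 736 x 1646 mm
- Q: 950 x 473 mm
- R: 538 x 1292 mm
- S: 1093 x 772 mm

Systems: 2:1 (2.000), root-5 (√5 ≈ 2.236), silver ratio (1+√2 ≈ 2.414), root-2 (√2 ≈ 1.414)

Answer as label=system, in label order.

P = 1646/736 ≈ 2.236 → root-5 (2.236)
Q = 950/473 ≈ 2.008 → 2:1 (2.000)
R = 1292/538 ≈ 2.401 → silver ratio (2.414)
S = 1093/772 ≈ 1.416 → root-2 (1.414)

P=root-5, Q=2:1, R=silver ratio, S=root-2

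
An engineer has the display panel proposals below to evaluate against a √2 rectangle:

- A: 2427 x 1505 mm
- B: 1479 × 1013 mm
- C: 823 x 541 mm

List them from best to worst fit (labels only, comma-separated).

Ratios: A = 2427 / 1505 ≈ 1.613; B = 1479 / 1013 ≈ 1.460; C = 823 / 541 ≈ 1.521.
|Δ from 1.414|: A 0.199; B 0.046; C 0.107.

B, C, A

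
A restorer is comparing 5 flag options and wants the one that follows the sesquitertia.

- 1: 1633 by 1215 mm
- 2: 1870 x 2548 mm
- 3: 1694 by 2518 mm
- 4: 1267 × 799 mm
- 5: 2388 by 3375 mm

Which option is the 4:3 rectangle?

Ratios (long/short): 1 ≈ 1.344; 2 ≈ 1.363; 3 ≈ 1.486; 4 ≈ 1.586; 5 ≈ 1.413.
4:3 ≈ 1.333; option 1 is nearest (Δ 0.011).

1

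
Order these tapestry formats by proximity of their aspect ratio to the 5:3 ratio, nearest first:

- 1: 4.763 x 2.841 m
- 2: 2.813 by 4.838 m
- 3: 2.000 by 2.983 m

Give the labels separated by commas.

1: 4.763/2.841 ≈ 1.677 → |1.677 − 1.667| = 0.010
2: 4.838/2.813 ≈ 1.720 → |1.720 − 1.667| = 0.053
3: 2.983/2.000 ≈ 1.492 → |1.492 − 1.667| = 0.175

1, 2, 3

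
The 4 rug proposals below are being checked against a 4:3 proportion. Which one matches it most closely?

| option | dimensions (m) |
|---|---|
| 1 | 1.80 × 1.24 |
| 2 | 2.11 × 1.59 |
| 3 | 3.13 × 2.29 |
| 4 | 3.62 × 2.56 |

2

Ratios (long/short): 1 ≈ 1.452; 2 ≈ 1.327; 3 ≈ 1.367; 4 ≈ 1.414.
4:3 ≈ 1.333; option 2 is nearest (Δ 0.006).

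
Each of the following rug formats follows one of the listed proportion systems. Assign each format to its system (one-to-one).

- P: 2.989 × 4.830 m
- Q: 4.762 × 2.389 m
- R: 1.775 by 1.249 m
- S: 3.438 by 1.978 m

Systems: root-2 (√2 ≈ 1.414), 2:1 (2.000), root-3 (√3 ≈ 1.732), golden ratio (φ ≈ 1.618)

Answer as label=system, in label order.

P = 4.830/2.989 ≈ 1.616 → golden ratio (1.618)
Q = 4.762/2.389 ≈ 1.993 → 2:1 (2.000)
R = 1.775/1.249 ≈ 1.421 → root-2 (1.414)
S = 3.438/1.978 ≈ 1.738 → root-3 (1.732)

P=golden ratio, Q=2:1, R=root-2, S=root-3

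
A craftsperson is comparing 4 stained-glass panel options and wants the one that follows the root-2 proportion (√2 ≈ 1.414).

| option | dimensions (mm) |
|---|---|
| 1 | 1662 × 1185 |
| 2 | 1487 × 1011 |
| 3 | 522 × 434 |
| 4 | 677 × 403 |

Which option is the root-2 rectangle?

Ratios (long/short): 1 ≈ 1.403; 2 ≈ 1.471; 3 ≈ 1.203; 4 ≈ 1.680.
root-2 ≈ 1.414; option 1 is nearest (Δ 0.011).

1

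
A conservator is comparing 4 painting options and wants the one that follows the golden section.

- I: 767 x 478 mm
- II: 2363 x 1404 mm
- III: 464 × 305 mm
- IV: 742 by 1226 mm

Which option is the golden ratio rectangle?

I

Target golden ratio ≈ 1.618.
I: 1.605 (Δ0.013)  II: 1.683 (Δ0.065)  III: 1.521 (Δ0.097)  IV: 1.652 (Δ0.034)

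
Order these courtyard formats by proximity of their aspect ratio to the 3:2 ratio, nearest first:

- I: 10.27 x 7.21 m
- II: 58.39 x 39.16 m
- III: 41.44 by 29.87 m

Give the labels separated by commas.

II, I, III

Ratios: I = 10.27 / 7.21 ≈ 1.424; II = 58.39 / 39.16 ≈ 1.491; III = 41.44 / 29.87 ≈ 1.387.
|Δ from 1.500|: I 0.076; II 0.009; III 0.113.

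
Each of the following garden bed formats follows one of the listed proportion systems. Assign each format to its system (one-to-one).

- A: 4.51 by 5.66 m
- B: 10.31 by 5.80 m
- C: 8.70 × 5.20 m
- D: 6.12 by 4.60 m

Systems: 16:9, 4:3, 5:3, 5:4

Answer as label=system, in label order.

Ratios: A ≈ 1.255; B ≈ 1.778; C ≈ 1.673; D ≈ 1.330.
Targets: 16:9 ≈ 1.778; 4:3 ≈ 1.333; 5:3 ≈ 1.667; 5:4 ≈ 1.250.

A=5:4, B=16:9, C=5:3, D=4:3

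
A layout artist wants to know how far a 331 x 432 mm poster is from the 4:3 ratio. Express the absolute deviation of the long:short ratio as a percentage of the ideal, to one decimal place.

2.1%

Ratio = 432 / 331 ≈ 1.3051.
Ideal 4:3 ≈ 1.3333. |1.3051 − 1.3333| / 1.3333 ≈ 2.12% → 2.1%.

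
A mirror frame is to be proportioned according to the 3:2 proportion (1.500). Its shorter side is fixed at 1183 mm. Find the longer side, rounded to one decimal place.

3:2 = 1.50000.
Longer side = 1183 × 1.50000 ≈ 1774.500 → 1774.5 mm.

1774.5 mm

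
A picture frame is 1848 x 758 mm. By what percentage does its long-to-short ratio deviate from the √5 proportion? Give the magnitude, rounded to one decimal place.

9.0%

Ratio = 1848 / 758 ≈ 2.4380.
Ideal root-5 ≈ 2.2361. |2.4380 − 2.2361| / 2.2361 ≈ 9.03% → 9.0%.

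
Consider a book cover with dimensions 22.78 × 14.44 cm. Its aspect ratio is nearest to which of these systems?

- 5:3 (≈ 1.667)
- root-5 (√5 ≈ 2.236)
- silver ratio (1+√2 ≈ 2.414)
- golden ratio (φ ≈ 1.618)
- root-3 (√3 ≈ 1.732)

golden ratio

Ratio = 22.78 / 14.44 ≈ 1.578.
Distances: 5:3 1.667 (Δ 0.089); root-5 2.236 (Δ 0.658); silver ratio 2.414 (Δ 0.836); golden ratio 1.618 (Δ 0.040); root-3 1.732 (Δ 0.154).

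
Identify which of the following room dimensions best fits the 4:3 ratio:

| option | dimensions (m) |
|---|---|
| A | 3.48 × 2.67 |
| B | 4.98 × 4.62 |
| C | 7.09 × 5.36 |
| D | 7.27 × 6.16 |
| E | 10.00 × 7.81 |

C

Target 4:3 ≈ 1.333.
A: 1.303 (Δ0.030)  B: 1.078 (Δ0.255)  C: 1.323 (Δ0.010)  D: 1.180 (Δ0.153)  E: 1.280 (Δ0.053)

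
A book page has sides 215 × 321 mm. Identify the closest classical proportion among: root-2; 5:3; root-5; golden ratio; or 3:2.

3:2

321/215 ≈ 1.493. Nearest candidates are 3:2 (1.500, off by 0.007) and root-2 (1.414, off by 0.079).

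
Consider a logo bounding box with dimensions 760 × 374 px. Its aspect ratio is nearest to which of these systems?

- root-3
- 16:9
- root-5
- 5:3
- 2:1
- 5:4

2:1

Ratio = 760 / 374 ≈ 2.032.
Distances: root-3 1.732 (Δ 0.300); 16:9 1.778 (Δ 0.254); root-5 2.236 (Δ 0.204); 5:3 1.667 (Δ 0.365); 2:1 2.000 (Δ 0.032); 5:4 1.250 (Δ 0.782).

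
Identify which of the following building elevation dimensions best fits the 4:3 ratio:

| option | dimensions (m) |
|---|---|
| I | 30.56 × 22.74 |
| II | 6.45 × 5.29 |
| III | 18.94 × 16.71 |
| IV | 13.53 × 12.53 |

Target 4:3 ≈ 1.333.
I: 1.344 (Δ0.011)  II: 1.219 (Δ0.114)  III: 1.133 (Δ0.200)  IV: 1.080 (Δ0.253)

I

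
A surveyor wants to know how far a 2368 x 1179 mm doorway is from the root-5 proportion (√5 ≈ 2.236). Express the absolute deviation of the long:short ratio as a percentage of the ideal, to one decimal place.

Ratio = 2368 / 1179 ≈ 2.0085.
Ideal root-5 ≈ 2.2361. |2.0085 − 2.2361| / 2.2361 ≈ 10.18% → 10.2%.

10.2%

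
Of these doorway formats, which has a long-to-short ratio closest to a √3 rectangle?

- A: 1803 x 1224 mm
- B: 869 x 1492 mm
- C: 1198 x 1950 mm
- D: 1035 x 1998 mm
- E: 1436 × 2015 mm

Ratios (long/short): A ≈ 1.473; B ≈ 1.717; C ≈ 1.628; D ≈ 1.930; E ≈ 1.403.
root-3 ≈ 1.732; option B is nearest (Δ 0.015).

B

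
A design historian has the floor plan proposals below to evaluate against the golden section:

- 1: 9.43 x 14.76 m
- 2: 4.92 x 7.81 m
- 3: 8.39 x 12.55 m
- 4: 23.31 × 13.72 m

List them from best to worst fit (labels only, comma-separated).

2, 1, 4, 3

Ratios: 1 = 14.76 / 9.43 ≈ 1.565; 2 = 7.81 / 4.92 ≈ 1.587; 3 = 12.55 / 8.39 ≈ 1.496; 4 = 23.31 / 13.72 ≈ 1.699.
|Δ from 1.618|: 1 0.053; 2 0.031; 3 0.122; 4 0.081.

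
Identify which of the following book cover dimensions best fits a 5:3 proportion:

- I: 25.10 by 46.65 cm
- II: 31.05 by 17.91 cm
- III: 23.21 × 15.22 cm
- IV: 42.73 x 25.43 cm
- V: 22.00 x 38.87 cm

Ratios (long/short): I ≈ 1.859; II ≈ 1.734; III ≈ 1.525; IV ≈ 1.680; V ≈ 1.767.
5:3 ≈ 1.667; option IV is nearest (Δ 0.013).

IV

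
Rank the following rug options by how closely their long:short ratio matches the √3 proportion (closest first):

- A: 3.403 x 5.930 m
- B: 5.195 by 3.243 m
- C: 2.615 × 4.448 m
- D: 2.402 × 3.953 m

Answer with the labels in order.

A, C, D, B

Ratios: A = 5.930 / 3.403 ≈ 1.743; B = 5.195 / 3.243 ≈ 1.602; C = 4.448 / 2.615 ≈ 1.701; D = 3.953 / 2.402 ≈ 1.646.
|Δ from 1.732|: A 0.011; B 0.130; C 0.031; D 0.086.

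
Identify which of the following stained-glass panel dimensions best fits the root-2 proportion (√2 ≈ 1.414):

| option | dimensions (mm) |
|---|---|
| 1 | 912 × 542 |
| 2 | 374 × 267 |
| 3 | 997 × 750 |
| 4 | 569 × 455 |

2

Ratios (long/short): 1 ≈ 1.683; 2 ≈ 1.401; 3 ≈ 1.329; 4 ≈ 1.251.
root-2 ≈ 1.414; option 2 is nearest (Δ 0.013).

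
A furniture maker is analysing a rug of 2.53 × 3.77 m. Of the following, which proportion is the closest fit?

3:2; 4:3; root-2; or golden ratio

3.77/2.53 ≈ 1.490. Nearest candidates are 3:2 (1.500, off by 0.010) and root-2 (1.414, off by 0.076).

3:2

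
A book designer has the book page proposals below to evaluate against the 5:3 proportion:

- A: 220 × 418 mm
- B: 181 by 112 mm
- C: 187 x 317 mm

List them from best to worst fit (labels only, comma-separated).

C, B, A

A: 418/220 ≈ 1.900 → |1.900 − 1.667| = 0.233
B: 181/112 ≈ 1.616 → |1.616 − 1.667| = 0.051
C: 317/187 ≈ 1.695 → |1.695 − 1.667| = 0.028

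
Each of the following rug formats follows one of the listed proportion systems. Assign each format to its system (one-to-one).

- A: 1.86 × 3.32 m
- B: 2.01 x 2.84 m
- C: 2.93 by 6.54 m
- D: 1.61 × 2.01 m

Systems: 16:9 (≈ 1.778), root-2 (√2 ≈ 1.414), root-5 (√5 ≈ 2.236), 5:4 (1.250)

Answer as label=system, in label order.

Ratios: A ≈ 1.785; B ≈ 1.413; C ≈ 2.232; D ≈ 1.248.
Targets: 16:9 ≈ 1.778; root-2 ≈ 1.414; root-5 ≈ 2.236; 5:4 ≈ 1.250.

A=16:9, B=root-2, C=root-5, D=5:4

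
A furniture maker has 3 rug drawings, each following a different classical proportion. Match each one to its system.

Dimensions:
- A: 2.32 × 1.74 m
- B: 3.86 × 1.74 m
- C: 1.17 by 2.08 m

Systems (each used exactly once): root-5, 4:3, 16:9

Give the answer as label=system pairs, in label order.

A = 2.32/1.74 ≈ 1.333 → 4:3 (1.333)
B = 3.86/1.74 ≈ 2.218 → root-5 (2.236)
C = 2.08/1.17 ≈ 1.778 → 16:9 (1.778)

A=4:3, B=root-5, C=16:9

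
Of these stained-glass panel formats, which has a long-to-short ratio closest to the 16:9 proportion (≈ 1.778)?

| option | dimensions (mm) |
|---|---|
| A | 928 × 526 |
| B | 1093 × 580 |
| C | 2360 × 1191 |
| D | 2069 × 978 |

A

Ratios (long/short): A ≈ 1.764; B ≈ 1.884; C ≈ 1.982; D ≈ 2.116.
16:9 ≈ 1.778; option A is nearest (Δ 0.014).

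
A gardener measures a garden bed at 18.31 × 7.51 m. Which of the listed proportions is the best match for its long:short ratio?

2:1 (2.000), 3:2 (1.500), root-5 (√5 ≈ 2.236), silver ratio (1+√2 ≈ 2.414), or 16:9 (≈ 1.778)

silver ratio

Ratio = 18.31 / 7.51 ≈ 2.438.
Distances: 2:1 2.000 (Δ 0.438); 3:2 1.500 (Δ 0.938); root-5 2.236 (Δ 0.202); silver ratio 2.414 (Δ 0.024); 16:9 1.778 (Δ 0.660).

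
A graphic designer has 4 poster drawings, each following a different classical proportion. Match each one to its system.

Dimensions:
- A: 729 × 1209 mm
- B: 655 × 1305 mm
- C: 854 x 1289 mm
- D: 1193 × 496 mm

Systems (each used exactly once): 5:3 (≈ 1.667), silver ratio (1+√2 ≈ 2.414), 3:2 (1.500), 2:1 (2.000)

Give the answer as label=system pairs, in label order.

A=5:3, B=2:1, C=3:2, D=silver ratio

A = 1209/729 ≈ 1.658 → 5:3 (1.667)
B = 1305/655 ≈ 1.992 → 2:1 (2.000)
C = 1289/854 ≈ 1.509 → 3:2 (1.500)
D = 1193/496 ≈ 2.405 → silver ratio (2.414)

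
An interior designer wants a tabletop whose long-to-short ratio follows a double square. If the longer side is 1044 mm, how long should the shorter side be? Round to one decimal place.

522.0 mm

2:1 = 2.00000.
Shorter side = 1044 ÷ 2.00000 ≈ 522.000 → 522.0 mm.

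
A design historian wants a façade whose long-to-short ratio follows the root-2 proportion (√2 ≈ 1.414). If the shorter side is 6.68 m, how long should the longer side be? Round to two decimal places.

9.45 m

root-2 ≈ 1.41421.
Longer side = 6.68 × 1.41421 ≈ 9.4469 → 9.45 m.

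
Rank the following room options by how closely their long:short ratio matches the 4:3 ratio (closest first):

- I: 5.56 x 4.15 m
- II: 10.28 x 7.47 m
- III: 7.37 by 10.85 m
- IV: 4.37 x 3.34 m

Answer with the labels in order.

I, IV, II, III

I: 5.56/4.15 ≈ 1.340 → |1.340 − 1.333| = 0.007
II: 10.28/7.47 ≈ 1.376 → |1.376 − 1.333| = 0.043
III: 10.85/7.37 ≈ 1.472 → |1.472 − 1.333| = 0.139
IV: 4.37/3.34 ≈ 1.308 → |1.308 − 1.333| = 0.025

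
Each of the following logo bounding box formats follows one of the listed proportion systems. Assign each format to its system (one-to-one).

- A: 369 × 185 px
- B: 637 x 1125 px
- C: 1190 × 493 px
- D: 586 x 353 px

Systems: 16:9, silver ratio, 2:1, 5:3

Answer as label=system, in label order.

A=2:1, B=16:9, C=silver ratio, D=5:3

Ratios: A ≈ 1.995; B ≈ 1.766; C ≈ 2.414; D ≈ 1.660.
Targets: 16:9 ≈ 1.778; silver ratio ≈ 2.414; 2:1 ≈ 2.000; 5:3 ≈ 1.667.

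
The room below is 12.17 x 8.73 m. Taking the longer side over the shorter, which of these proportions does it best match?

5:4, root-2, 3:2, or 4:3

12.17/8.73 ≈ 1.394. Nearest candidates are root-2 (1.414, off by 0.020) and 4:3 (1.333, off by 0.061).

root-2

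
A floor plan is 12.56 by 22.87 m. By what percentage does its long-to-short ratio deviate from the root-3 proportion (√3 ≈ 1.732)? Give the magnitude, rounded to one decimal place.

Ratio = 22.87 / 12.56 ≈ 1.8209.
Ideal root-3 ≈ 1.7321. |1.8209 − 1.7321| / 1.7321 ≈ 5.13% → 5.1%.

5.1%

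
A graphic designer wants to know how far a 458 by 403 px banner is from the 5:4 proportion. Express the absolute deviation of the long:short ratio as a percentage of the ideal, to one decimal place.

9.1%

Ratio = 458 / 403 ≈ 1.1365.
Ideal 5:4 = 1.2500. |1.1365 − 1.2500| / 1.2500 ≈ 9.08% → 9.1%.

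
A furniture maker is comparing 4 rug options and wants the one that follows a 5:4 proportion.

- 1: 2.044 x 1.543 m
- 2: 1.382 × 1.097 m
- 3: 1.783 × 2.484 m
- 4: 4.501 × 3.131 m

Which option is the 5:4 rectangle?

Target 5:4 ≈ 1.250.
1: 1.325 (Δ0.075)  2: 1.260 (Δ0.010)  3: 1.393 (Δ0.143)  4: 1.438 (Δ0.188)

2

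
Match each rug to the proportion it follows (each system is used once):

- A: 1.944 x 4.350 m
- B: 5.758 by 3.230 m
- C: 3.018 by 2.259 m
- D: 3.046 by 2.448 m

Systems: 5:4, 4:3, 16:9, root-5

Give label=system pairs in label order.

A=root-5, B=16:9, C=4:3, D=5:4

Ratios: A ≈ 2.238; B ≈ 1.783; C ≈ 1.336; D ≈ 1.244.
Targets: 5:4 ≈ 1.250; 4:3 ≈ 1.333; 16:9 ≈ 1.778; root-5 ≈ 2.236.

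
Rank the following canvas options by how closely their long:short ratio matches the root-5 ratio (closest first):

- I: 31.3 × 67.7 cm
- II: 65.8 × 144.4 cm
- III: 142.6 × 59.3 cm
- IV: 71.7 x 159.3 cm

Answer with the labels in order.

I: 67.7/31.3 ≈ 2.163 → |2.163 − 2.236| = 0.073
II: 144.4/65.8 ≈ 2.195 → |2.195 − 2.236| = 0.041
III: 142.6/59.3 ≈ 2.405 → |2.405 − 2.236| = 0.169
IV: 159.3/71.7 ≈ 2.222 → |2.222 − 2.236| = 0.014

IV, II, I, III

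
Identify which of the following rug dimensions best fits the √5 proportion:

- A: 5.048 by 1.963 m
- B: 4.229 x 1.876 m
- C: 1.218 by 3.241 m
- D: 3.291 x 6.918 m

B

Target root-5 ≈ 2.236.
A: 2.572 (Δ0.336)  B: 2.254 (Δ0.018)  C: 2.661 (Δ0.425)  D: 2.102 (Δ0.134)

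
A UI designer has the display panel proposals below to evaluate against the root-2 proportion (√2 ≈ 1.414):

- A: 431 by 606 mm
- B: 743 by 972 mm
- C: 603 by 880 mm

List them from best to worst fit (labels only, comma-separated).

A, C, B

Ratios: A = 606 / 431 ≈ 1.406; B = 972 / 743 ≈ 1.308; C = 880 / 603 ≈ 1.459.
|Δ from 1.414|: A 0.008; B 0.106; C 0.045.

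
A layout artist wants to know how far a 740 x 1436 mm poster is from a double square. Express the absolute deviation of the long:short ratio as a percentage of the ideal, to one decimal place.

3.0%

Ratio = 1436 / 740 ≈ 1.9405.
Ideal 2:1 = 2.0000. |1.9405 − 2.0000| / 2.0000 ≈ 2.98% → 3.0%.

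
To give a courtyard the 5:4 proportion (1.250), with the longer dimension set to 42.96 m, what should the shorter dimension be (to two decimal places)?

5:4 = 1.25000.
Shorter side = 42.96 ÷ 1.25000 ≈ 34.3680 → 34.37 m.

34.37 m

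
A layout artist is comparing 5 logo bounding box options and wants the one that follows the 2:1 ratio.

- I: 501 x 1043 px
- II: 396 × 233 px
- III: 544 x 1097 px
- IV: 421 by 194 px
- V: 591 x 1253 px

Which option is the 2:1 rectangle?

III

Ratios (long/short): I ≈ 2.082; II ≈ 1.700; III ≈ 2.017; IV ≈ 2.170; V ≈ 2.120.
2:1 ≈ 2.000; option III is nearest (Δ 0.017).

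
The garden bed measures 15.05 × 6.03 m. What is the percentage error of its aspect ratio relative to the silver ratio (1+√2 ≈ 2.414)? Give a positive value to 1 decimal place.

3.4%

Ratio = 15.05 / 6.03 ≈ 2.4959.
Ideal silver ratio ≈ 2.4142. |2.4959 − 2.4142| / 2.4142 ≈ 3.38% → 3.4%.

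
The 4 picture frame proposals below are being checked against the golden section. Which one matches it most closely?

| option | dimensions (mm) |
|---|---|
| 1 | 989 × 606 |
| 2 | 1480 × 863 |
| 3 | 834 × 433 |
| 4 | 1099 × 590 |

1

Target golden ratio ≈ 1.618.
1: 1.632 (Δ0.014)  2: 1.715 (Δ0.097)  3: 1.926 (Δ0.308)  4: 1.863 (Δ0.245)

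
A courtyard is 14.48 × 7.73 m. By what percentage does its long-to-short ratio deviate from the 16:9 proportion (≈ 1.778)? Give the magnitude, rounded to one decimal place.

5.4%

Ratio = 14.48 / 7.73 ≈ 1.8732.
Ideal 16:9 ≈ 1.7778. |1.8732 − 1.7778| / 1.7778 ≈ 5.37% → 5.4%.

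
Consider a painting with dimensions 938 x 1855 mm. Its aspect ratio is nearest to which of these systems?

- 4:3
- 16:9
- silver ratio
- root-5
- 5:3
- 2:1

2:1

1855/938 ≈ 1.978. Nearest candidates are 2:1 (2.000, off by 0.022) and 16:9 (1.778, off by 0.200).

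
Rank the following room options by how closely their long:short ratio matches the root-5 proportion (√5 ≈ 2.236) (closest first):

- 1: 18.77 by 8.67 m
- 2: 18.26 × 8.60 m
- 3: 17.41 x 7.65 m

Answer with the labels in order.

Ratios: 1 = 18.77 / 8.67 ≈ 2.165; 2 = 18.26 / 8.60 ≈ 2.123; 3 = 17.41 / 7.65 ≈ 2.276.
|Δ from 2.236|: 1 0.071; 2 0.113; 3 0.040.

3, 1, 2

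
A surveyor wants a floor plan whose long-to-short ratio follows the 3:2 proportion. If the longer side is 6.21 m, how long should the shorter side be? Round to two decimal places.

3:2 = 1.50000.
Shorter side = 6.21 ÷ 1.50000 ≈ 4.1400 → 4.14 m.

4.14 m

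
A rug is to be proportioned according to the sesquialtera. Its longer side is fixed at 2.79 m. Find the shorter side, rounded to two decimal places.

3:2 = 1.50000.
Shorter side = 2.79 ÷ 1.50000 ≈ 1.8600 → 1.86 m.

1.86 m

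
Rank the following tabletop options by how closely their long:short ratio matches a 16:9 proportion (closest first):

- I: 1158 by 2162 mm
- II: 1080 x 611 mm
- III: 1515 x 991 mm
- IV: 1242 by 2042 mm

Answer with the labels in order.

II, I, IV, III

Ratios: I = 2162 / 1158 ≈ 1.867; II = 1080 / 611 ≈ 1.768; III = 1515 / 991 ≈ 1.529; IV = 2042 / 1242 ≈ 1.644.
|Δ from 1.778|: I 0.089; II 0.010; III 0.249; IV 0.134.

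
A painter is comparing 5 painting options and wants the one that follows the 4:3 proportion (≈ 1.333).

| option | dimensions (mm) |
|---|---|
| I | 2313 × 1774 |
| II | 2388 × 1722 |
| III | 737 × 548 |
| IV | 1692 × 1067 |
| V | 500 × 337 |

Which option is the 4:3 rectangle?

Ratios (long/short): I ≈ 1.304; II ≈ 1.387; III ≈ 1.345; IV ≈ 1.586; V ≈ 1.484.
4:3 ≈ 1.333; option III is nearest (Δ 0.012).

III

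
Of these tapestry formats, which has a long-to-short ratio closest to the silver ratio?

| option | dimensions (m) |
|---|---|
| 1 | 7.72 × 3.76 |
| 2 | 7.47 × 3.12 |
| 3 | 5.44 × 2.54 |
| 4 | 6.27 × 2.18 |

2

Target silver ratio ≈ 2.414.
1: 2.053 (Δ0.361)  2: 2.394 (Δ0.020)  3: 2.142 (Δ0.272)  4: 2.876 (Δ0.462)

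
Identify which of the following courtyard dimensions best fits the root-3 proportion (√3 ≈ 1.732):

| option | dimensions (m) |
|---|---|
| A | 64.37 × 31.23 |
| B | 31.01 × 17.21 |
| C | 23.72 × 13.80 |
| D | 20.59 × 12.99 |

C

Ratios (long/short): A ≈ 2.061; B ≈ 1.802; C ≈ 1.719; D ≈ 1.585.
root-3 ≈ 1.732; option C is nearest (Δ 0.013).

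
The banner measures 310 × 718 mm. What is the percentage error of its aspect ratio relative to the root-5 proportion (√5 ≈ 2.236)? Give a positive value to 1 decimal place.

3.6%

Ratio = 718 / 310 ≈ 2.3161.
Ideal root-5 ≈ 2.2361. |2.3161 − 2.2361| / 2.2361 ≈ 3.58% → 3.6%.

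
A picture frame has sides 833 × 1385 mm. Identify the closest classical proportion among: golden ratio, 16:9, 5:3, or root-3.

Ratio = 1385 / 833 ≈ 1.663.
Distances: golden ratio 1.618 (Δ 0.045); 16:9 1.778 (Δ 0.115); 5:3 1.667 (Δ 0.004); root-3 1.732 (Δ 0.069).

5:3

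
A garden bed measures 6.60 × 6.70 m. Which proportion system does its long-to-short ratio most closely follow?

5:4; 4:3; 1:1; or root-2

1:1

6.70/6.60 ≈ 1.015. Nearest candidates are 1:1 (1.000, off by 0.015) and 5:4 (1.250, off by 0.235).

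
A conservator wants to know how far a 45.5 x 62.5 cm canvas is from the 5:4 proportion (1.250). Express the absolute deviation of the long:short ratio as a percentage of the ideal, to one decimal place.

Ratio = 62.5 / 45.5 ≈ 1.3736.
Ideal 5:4 = 1.2500. |1.3736 − 1.2500| / 1.2500 ≈ 9.89% → 9.9%.

9.9%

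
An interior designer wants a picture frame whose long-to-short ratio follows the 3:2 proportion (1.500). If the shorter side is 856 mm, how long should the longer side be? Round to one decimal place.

1284.0 mm

3:2 = 1.50000.
Longer side = 856 × 1.50000 ≈ 1284.000 → 1284.0 mm.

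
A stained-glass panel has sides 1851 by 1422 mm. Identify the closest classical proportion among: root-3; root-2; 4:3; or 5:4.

1851/1422 ≈ 1.302. Nearest candidates are 4:3 (1.333, off by 0.031) and 5:4 (1.250, off by 0.052).

4:3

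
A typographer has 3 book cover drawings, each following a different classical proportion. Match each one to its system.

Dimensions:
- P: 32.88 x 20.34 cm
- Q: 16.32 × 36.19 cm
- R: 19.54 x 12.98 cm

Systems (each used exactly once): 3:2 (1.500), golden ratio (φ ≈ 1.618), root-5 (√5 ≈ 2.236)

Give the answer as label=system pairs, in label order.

P=golden ratio, Q=root-5, R=3:2

Ratios: P ≈ 1.617; Q ≈ 2.218; R ≈ 1.505.
Targets: 3:2 ≈ 1.500; golden ratio ≈ 1.618; root-5 ≈ 2.236.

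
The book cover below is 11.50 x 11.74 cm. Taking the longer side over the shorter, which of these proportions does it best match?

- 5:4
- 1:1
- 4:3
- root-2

11.74/11.50 ≈ 1.021. Nearest candidates are 1:1 (1.000, off by 0.021) and 5:4 (1.250, off by 0.229).

1:1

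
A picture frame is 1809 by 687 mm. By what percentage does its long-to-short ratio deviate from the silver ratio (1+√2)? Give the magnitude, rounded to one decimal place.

Ratio = 1809 / 687 ≈ 2.6332.
Ideal silver ratio ≈ 2.4142. |2.6332 − 2.4142| / 2.4142 ≈ 9.07% → 9.1%.

9.1%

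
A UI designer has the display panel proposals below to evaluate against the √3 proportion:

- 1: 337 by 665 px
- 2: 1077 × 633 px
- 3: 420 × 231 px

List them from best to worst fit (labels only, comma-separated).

1: 665/337 ≈ 1.973 → |1.973 − 1.732| = 0.241
2: 1077/633 ≈ 1.701 → |1.701 − 1.732| = 0.031
3: 420/231 ≈ 1.818 → |1.818 − 1.732| = 0.086

2, 3, 1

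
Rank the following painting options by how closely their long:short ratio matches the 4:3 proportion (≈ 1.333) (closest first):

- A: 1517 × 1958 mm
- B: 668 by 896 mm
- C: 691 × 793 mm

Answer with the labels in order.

Ratios: A = 1958 / 1517 ≈ 1.291; B = 896 / 668 ≈ 1.341; C = 793 / 691 ≈ 1.148.
|Δ from 1.333|: A 0.042; B 0.008; C 0.185.

B, A, C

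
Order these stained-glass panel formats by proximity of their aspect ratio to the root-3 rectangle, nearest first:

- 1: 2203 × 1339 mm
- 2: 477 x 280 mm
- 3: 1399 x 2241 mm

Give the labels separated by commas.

2, 1, 3

Ratios: 1 = 2203 / 1339 ≈ 1.645; 2 = 477 / 280 ≈ 1.704; 3 = 2241 / 1399 ≈ 1.602.
|Δ from 1.732|: 1 0.087; 2 0.028; 3 0.130.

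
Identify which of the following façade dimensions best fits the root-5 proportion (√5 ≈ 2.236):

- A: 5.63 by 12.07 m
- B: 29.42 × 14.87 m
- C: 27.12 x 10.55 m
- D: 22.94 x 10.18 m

Ratios (long/short): A ≈ 2.144; B ≈ 1.978; C ≈ 2.571; D ≈ 2.253.
root-5 ≈ 2.236; option D is nearest (Δ 0.017).

D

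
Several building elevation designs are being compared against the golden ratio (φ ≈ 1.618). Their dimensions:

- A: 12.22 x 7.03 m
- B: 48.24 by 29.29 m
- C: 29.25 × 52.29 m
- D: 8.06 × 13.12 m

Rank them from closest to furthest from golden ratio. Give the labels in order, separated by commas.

Ratios: A = 12.22 / 7.03 ≈ 1.738; B = 48.24 / 29.29 ≈ 1.647; C = 52.29 / 29.25 ≈ 1.788; D = 13.12 / 8.06 ≈ 1.628.
|Δ from 1.618|: A 0.120; B 0.029; C 0.170; D 0.010.

D, B, A, C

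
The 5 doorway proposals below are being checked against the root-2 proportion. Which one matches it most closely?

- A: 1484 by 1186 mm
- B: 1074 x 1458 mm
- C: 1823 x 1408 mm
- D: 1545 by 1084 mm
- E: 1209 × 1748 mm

Target root-2 ≈ 1.414.
A: 1.251 (Δ0.163)  B: 1.358 (Δ0.056)  C: 1.295 (Δ0.119)  D: 1.425 (Δ0.011)  E: 1.446 (Δ0.032)

D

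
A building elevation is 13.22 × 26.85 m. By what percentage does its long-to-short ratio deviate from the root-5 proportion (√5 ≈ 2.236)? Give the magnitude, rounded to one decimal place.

Ratio = 26.85 / 13.22 ≈ 2.0310.
Ideal root-5 ≈ 2.2361. |2.0310 − 2.2361| / 2.2361 ≈ 9.17% → 9.2%.

9.2%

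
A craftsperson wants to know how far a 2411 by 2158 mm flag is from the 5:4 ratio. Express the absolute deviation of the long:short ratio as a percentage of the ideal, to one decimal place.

Ratio = 2411 / 2158 ≈ 1.1172.
Ideal 5:4 = 1.2500. |1.1172 − 1.2500| / 1.2500 ≈ 10.62% → 10.6%.

10.6%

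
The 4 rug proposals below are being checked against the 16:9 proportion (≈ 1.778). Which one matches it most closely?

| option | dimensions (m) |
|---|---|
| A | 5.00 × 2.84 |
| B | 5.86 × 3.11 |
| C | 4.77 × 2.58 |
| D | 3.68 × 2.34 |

A

Ratios (long/short): A ≈ 1.761; B ≈ 1.884; C ≈ 1.849; D ≈ 1.573.
16:9 ≈ 1.778; option A is nearest (Δ 0.017).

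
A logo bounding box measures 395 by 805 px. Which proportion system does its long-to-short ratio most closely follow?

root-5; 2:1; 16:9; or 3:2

805/395 ≈ 2.038. Nearest candidates are 2:1 (2.000, off by 0.038) and root-5 (2.236, off by 0.198).

2:1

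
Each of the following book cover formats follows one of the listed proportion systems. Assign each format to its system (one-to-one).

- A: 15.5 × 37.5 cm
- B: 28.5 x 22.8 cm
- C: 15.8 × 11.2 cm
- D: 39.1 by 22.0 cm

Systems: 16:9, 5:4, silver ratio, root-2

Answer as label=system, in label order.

A=silver ratio, B=5:4, C=root-2, D=16:9

A = 37.5/15.5 ≈ 2.419 → silver ratio (2.414)
B = 28.5/22.8 ≈ 1.250 → 5:4 (1.250)
C = 15.8/11.2 ≈ 1.411 → root-2 (1.414)
D = 39.1/22.0 ≈ 1.777 → 16:9 (1.778)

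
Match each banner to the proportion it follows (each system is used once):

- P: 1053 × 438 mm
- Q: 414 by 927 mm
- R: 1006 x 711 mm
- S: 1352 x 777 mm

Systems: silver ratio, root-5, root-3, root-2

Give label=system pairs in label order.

P = 1053/438 ≈ 2.404 → silver ratio (2.414)
Q = 927/414 ≈ 2.239 → root-5 (2.236)
R = 1006/711 ≈ 1.415 → root-2 (1.414)
S = 1352/777 ≈ 1.740 → root-3 (1.732)

P=silver ratio, Q=root-5, R=root-2, S=root-3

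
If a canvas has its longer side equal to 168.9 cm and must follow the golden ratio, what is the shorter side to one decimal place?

golden ratio ≈ 1.61803.
Shorter side = 168.9 ÷ 1.61803 ≈ 104.386 → 104.4 cm.

104.4 cm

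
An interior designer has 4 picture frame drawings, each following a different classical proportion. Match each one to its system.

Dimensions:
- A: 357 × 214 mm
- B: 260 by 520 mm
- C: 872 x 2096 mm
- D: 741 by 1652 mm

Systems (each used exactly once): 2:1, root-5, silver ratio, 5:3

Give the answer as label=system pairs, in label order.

A=5:3, B=2:1, C=silver ratio, D=root-5

Ratios: A ≈ 1.668; B ≈ 2.000; C ≈ 2.404; D ≈ 2.229.
Targets: 2:1 ≈ 2.000; root-5 ≈ 2.236; silver ratio ≈ 2.414; 5:3 ≈ 1.667.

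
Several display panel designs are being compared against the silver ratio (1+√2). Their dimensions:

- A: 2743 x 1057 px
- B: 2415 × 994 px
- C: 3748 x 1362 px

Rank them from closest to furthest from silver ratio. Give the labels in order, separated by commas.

Ratios: A = 2743 / 1057 ≈ 2.595; B = 2415 / 994 ≈ 2.430; C = 3748 / 1362 ≈ 2.752.
|Δ from 2.414|: A 0.181; B 0.016; C 0.338.

B, A, C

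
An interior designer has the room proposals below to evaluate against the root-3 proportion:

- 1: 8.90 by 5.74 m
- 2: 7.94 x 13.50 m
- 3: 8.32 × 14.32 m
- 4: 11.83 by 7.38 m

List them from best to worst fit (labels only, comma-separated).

1: 8.90/5.74 ≈ 1.551 → |1.551 − 1.732| = 0.181
2: 13.50/7.94 ≈ 1.700 → |1.700 − 1.732| = 0.032
3: 14.32/8.32 ≈ 1.721 → |1.721 − 1.732| = 0.011
4: 11.83/7.38 ≈ 1.603 → |1.603 − 1.732| = 0.129

3, 2, 4, 1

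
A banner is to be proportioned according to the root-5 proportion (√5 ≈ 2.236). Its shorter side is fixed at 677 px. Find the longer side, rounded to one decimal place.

1513.8 px

root-5 ≈ 2.23607.
Longer side = 677 × 2.23607 ≈ 1513.819 → 1513.8 px.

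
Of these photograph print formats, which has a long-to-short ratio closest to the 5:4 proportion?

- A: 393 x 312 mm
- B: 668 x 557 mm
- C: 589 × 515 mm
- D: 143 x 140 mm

Target 5:4 ≈ 1.250.
A: 1.260 (Δ0.010)  B: 1.199 (Δ0.051)  C: 1.144 (Δ0.106)  D: 1.021 (Δ0.229)

A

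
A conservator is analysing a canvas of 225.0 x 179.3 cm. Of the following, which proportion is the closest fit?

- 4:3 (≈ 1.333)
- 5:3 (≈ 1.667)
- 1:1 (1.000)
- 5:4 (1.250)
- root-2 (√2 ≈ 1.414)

Ratio = 225.0 / 179.3 ≈ 1.255.
Distances: 4:3 1.333 (Δ 0.078); 5:3 1.667 (Δ 0.412); 1:1 1.000 (Δ 0.255); 5:4 1.250 (Δ 0.005); root-2 1.414 (Δ 0.159).

5:4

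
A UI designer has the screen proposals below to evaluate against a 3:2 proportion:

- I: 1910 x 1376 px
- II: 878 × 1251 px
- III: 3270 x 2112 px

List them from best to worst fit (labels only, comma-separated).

III, II, I

Ratios: I = 1910 / 1376 ≈ 1.388; II = 1251 / 878 ≈ 1.425; III = 3270 / 2112 ≈ 1.548.
|Δ from 1.500|: I 0.112; II 0.075; III 0.048.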